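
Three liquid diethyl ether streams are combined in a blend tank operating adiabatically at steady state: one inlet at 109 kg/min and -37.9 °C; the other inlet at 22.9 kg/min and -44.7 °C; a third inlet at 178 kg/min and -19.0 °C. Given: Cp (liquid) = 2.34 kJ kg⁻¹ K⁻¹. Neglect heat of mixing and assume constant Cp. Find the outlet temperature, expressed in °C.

Energy balance with Q = 0: Σ ṁᵢCp,ᵢ(T_out − Tᵢ) = 0
Σ ṁᵢCp,ᵢTᵢ = 109×2.34×-37.9 + 22.9×2.34×-44.7 + 178×2.34×-19.0 = -19976
Σ ṁᵢCp,ᵢ = 109×2.34 + 22.9×2.34 + 178×2.34 = 725.17
T_out = -19976 / 725.17 = -27.547 °C

T_out = -27.5 °C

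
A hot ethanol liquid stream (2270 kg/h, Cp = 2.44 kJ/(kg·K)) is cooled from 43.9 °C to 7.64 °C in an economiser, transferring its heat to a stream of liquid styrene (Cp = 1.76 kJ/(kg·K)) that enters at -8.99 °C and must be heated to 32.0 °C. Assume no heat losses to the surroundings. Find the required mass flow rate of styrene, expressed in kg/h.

Heat released by hot stream: Q = 2270 × 2.44 × (43.9 − 7.64) = 200840 kJ/h
Energy balance on cold side (adiabatic exchanger): Q = ṁ_c·Cp_c·(T_c,out − T_c,in)
ṁ_c = 200840 / [1.76 × (32.0 − -8.99)] = 2783.9 kg/h

ṁ_c = 2780 kg/h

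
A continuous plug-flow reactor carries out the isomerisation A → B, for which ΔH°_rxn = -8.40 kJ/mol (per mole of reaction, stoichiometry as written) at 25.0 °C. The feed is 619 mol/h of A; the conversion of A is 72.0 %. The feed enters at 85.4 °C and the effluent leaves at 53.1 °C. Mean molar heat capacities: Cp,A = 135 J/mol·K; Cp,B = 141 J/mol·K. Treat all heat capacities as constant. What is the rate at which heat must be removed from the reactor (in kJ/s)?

Q_out = 1.77 kJ/s

Extent of reaction ξ = 0.720 × 619 = 445.68 mol/h
Reaction term: ξ·ΔH°_rxn = 445.68 × -8.40 = -3743.7 kJ/h
Sensible, feed 85.4→25 °C: -5047.3 kJ/h
Outlet flows (mol/h): A 173.32, B 445.68
Sensible, products 25→53.1 °C: 2423.3 kJ/h
Q = ΔH = -6367.7 kJ/h = -1.7688 kW
Heat removed = 1.7688 kJ/s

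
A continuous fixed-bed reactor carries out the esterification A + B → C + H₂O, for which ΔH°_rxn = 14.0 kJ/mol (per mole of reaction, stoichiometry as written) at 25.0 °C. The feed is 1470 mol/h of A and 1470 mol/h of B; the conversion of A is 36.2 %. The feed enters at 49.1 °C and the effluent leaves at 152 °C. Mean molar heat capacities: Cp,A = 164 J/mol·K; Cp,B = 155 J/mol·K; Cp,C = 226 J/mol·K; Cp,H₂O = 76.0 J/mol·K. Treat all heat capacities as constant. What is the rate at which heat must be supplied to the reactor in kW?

Q_in = 15.2 kW

Extent of reaction ξ = 0.362 × 1470 = 532.14 mol/h
Reaction term: ξ·ΔH°_rxn = 532.14 × 14.0 = 7450 kJ/h
Sensible, feed 49.1→25 °C: -11301 kJ/h
Outlet flows (mol/h): A 937.86, B 937.86, C 532.14, H₂O 532.14
Sensible, products 25→152 °C: 58405 kJ/h
Q = ΔH = 54554 kJ/h = 15.154 kW
Heat supplied = 15.154 kW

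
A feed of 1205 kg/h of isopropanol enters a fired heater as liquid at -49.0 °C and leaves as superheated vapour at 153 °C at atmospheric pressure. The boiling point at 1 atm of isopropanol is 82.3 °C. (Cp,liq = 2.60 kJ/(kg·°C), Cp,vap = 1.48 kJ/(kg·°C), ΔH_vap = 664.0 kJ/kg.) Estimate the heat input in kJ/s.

liquid -49.0→82.3 °C: 341.38 kJ/kg
vaporisation at 82.3 °C: 664 kJ/kg
vapour 82.3→153 °C: 104.64 kJ/kg
Δh = 341.38 + 664 + 104.64 = 1110 kJ/kg
Q = ṁ·Δh = 1205 kg/h × 1110 kJ/kg = 1.3376e+06 kJ/h
|Q| = 371.55 kW

Q = 372 kJ/s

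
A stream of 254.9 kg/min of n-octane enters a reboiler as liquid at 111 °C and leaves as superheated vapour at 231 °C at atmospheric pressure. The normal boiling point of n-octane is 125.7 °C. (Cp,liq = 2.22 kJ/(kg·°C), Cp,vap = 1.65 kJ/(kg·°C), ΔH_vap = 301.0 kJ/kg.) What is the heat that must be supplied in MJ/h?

liquid 111→125.7 °C: 32.634 kJ/kg
vaporisation at 125.7 °C: 301 kJ/kg
vapour 125.7→231 °C: 173.74 kJ/kg
Δh = 32.634 + 301 + 173.74 = 507.38 kJ/kg
Q = ṁ·Δh = 254.9 kg/min × 507.38 kJ/kg = 129330 kJ/min
|Q| = 2155.5 kW = 7759.9 MJ/h

Q = 7760 MJ/h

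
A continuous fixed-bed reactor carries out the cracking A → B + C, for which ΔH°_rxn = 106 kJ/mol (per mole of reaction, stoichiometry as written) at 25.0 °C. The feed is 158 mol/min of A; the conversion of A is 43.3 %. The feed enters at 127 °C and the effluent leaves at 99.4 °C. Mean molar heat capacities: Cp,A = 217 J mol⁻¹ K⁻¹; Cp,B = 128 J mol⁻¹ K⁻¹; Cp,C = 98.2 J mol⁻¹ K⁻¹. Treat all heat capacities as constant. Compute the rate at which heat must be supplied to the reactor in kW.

Extent of reaction ξ = 0.433 × 158 = 68.414 mol/min
Reaction term: ξ·ΔH°_rxn = 68.414 × 106 = 7251.9 kJ/min
Sensible, feed 127→25 °C: -3497.2 kJ/min
Outlet flows (mol/min): A 89.586, B 68.414, C 68.414
Sensible, products 25→99.4 °C: 2597.7 kJ/min
Q = ΔH = 6352.4 kJ/min = 105.87 kW
Heat supplied = 105.87 kW

Q_in = 106 kW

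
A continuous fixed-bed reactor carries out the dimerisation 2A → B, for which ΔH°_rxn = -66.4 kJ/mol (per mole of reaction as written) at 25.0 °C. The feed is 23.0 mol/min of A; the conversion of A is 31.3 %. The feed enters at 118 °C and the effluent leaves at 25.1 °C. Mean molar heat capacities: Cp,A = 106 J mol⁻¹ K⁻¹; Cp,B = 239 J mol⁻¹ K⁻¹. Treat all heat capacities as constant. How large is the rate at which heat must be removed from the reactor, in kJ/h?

Q_out = 27900 kJ/h

Extent of reaction ξ = 0.313 × 23.0 / 2 = 3.5995 mol/min
Reaction term: ξ·ΔH°_rxn = 3.5995 × -66.4 = -239.01 kJ/min
Sensible, feed 118→25 °C: -226.73 kJ/min
Outlet flows (mol/min): A 15.801, B 3.5995
Sensible, products 25→25.1 °C: 0.25352 kJ/min
Q = ΔH = -465.49 kJ/min = -7.7581 kW
Heat removed = 27929 kJ/h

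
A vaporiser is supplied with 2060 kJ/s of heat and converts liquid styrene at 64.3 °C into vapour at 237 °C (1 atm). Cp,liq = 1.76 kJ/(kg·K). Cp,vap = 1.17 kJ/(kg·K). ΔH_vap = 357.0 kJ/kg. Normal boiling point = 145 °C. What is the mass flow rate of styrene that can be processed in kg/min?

Δh = 1.76×(145−64.3) + 357.0 + 1.17×(237−145) = 606.67 kJ/kg
Q = 2060 kJ/s = 2060 kJ/s = 123600 kJ/min
ṁ = Q/Δh = 123600 / 606.67 = 203.73 kg/min

ṁ = 204 kg/min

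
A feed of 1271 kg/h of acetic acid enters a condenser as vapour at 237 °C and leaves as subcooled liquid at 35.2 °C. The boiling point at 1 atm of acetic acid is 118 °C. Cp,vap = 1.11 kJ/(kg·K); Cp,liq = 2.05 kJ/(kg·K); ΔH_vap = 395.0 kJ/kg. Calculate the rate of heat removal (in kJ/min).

vapour 237→118 °C: -132.09 kJ/kg
condensation at 118 °C: -395 kJ/kg
liquid 118→35.2 °C: -169.74 kJ/kg
Δh = -132.09 + -395 + -169.74 = -696.83 kJ/kg
Q = ṁ·Δh = 1271 kg/h × -696.83 kJ/kg = -885670 kJ/h
|Q| = 246.02 kW = 14761 kJ/min

Q_c = 14800 kJ/min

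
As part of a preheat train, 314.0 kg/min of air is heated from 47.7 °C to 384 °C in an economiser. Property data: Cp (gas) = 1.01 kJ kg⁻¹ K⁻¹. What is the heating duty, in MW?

Q = ṁ·Cp·ΔT = 314.0 × 1.01 × (384 − 47.7) = 106650 kJ/min
Converting: 106650 / 60 s = 1777.6 kW
Heating duty = 1.7776 MW

Q = 1.78 MW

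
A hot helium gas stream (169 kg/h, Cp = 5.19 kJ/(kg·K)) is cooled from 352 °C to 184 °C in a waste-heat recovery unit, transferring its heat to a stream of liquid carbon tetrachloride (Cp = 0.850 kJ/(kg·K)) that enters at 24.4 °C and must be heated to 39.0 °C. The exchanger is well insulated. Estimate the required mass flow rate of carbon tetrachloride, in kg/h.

Heat released by hot stream: Q = 169 × 5.19 × (352 − 184) = 147350 kJ/h
Energy balance on cold side (adiabatic exchanger): Q = ṁ_c·Cp_c·(T_c,out − T_c,in)
ṁ_c = 147350 / [0.850 × (39.0 − 24.4)] = 11874 kg/h

ṁ_c = 11900 kg/h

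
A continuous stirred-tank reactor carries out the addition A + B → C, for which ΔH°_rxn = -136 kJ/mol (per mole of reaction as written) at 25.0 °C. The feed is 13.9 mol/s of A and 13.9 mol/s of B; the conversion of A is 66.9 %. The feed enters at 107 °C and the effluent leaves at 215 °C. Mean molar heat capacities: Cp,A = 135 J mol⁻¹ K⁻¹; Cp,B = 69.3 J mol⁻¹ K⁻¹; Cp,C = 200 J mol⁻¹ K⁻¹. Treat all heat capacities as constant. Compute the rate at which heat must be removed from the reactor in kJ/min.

Q_out = 57900 kJ/min

Extent of reaction ξ = 0.669 × 13.9 = 9.2991 mol/s
Reaction term: ξ·ΔH°_rxn = 9.2991 × -136 = -1264.7 kJ/s
Sensible, feed 107→25 °C: -232.86 kJ/s
Outlet flows (mol/s): A 4.6009, B 4.6009, C 9.2991
Sensible, products 25→215 °C: 531.96 kJ/s
Q = ΔH = -965.58 kJ/s = -965.58 kW
Heat removed = 57935 kJ/min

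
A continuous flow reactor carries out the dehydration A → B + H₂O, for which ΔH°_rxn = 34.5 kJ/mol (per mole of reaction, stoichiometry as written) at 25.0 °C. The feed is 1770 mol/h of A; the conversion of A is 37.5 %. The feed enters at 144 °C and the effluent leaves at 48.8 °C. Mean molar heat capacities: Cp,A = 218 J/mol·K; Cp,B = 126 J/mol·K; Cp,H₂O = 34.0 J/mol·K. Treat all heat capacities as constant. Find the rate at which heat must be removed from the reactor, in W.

Extent of reaction ξ = 0.375 × 1770 = 663.75 mol/h
Reaction term: ξ·ΔH°_rxn = 663.75 × 34.5 = 22899 kJ/h
Sensible, feed 144→25 °C: -45917 kJ/h
Outlet flows (mol/h): A 1106.2, B 663.75, H₂O 663.75
Sensible, products 25→48.8 °C: 8267.2 kJ/h
Q = ΔH = -14751 kJ/h = -4.0974 kW
Heat removed = 4097.4 W

Q_out = 4100 W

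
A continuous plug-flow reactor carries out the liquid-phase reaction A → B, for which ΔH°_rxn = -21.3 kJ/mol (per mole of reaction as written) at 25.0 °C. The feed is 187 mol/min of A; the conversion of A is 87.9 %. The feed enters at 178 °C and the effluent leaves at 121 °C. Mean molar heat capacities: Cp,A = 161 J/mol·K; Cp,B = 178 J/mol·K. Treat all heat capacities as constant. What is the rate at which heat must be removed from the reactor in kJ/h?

Q_out = 297000 kJ/h

Extent of reaction ξ = 0.879 × 187 = 164.37 mol/min
Reaction term: ξ·ΔH°_rxn = 164.37 × -21.3 = -3501.1 kJ/min
Sensible, feed 178→25 °C: -4606.4 kJ/min
Outlet flows (mol/min): A 22.627, B 164.37
Sensible, products 25→121 °C: 3158.5 kJ/min
Q = ΔH = -4949 kJ/min = -82.483 kW
Heat removed = 296940 kJ/h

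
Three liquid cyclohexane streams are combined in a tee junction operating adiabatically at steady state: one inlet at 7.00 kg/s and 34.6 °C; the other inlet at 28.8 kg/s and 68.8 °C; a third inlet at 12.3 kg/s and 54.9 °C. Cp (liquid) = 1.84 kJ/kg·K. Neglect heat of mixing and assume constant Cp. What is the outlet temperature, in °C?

Energy balance with Q = 0: Σ ṁᵢCp,ᵢ(T_out − Tᵢ) = 0
Σ ṁᵢCp,ᵢTᵢ = 7.00×1.84×34.6 + 28.8×1.84×68.8 + 12.3×1.84×54.9 = 5334
Σ ṁᵢCp,ᵢ = 7.00×1.84 + 28.8×1.84 + 12.3×1.84 = 88.504
T_out = 5334 / 88.504 = 60.268 °C

T_out = 60.3 °C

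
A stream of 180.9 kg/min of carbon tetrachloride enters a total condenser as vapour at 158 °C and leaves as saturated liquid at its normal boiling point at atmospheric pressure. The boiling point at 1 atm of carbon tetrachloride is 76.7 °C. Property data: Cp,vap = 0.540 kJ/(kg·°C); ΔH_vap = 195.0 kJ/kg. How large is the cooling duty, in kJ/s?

Q_c = 720 kJ/s

vapour 158→76.7 °C: -43.902 kJ/kg
condensation at 76.7 °C: -195 kJ/kg
Δh = -43.902 + -195 = -238.9 kJ/kg
Q = ṁ·Δh = 180.9 kg/min × -238.9 kJ/kg = -43217 kJ/min
|Q| = 720.29 kW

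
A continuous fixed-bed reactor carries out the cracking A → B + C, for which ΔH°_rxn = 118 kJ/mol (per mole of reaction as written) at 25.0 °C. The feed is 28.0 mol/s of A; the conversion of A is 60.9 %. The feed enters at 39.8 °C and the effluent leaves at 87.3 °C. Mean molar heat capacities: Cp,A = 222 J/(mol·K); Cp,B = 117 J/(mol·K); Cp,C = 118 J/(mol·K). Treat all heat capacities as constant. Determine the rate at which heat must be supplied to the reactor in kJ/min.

Q_in = 139000 kJ/min

Extent of reaction ξ = 0.609 × 28.0 = 17.052 mol/s
Reaction term: ξ·ΔH°_rxn = 17.052 × 118 = 2012.1 kJ/s
Sensible, feed 39.8→25 °C: -91.997 kJ/s
Outlet flows (mol/s): A 10.948, B 17.052, C 17.052
Sensible, products 25→87.3 °C: 401.07 kJ/s
Q = ΔH = 2321.2 kJ/s = 2321.2 kW
Heat supplied = 139270 kJ/min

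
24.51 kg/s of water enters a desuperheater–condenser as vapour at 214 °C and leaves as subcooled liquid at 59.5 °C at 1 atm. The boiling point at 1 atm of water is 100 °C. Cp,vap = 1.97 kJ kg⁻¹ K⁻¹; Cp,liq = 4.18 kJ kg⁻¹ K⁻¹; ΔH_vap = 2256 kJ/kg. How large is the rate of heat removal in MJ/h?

Q_c = 234000 MJ/h

vapour 214→100 °C: -224.58 kJ/kg
condensation at 100 °C: -2256 kJ/kg
liquid 100→59.5 °C: -169.29 kJ/kg
Δh = -224.58 + -2256 + -169.29 = -2649.9 kJ/kg
Q = ṁ·Δh = 24.51 kg/s × -2649.9 kJ/kg = -64948 kJ/s
|Q| = 64948 kW = 233810 MJ/h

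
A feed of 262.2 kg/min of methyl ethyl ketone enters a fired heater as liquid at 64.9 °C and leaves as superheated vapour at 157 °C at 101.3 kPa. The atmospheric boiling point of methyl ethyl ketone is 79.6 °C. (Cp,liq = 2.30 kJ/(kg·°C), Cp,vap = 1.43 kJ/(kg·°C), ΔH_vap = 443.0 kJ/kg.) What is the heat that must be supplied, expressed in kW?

liquid 64.9→79.6 °C: 33.81 kJ/kg
vaporisation at 79.6 °C: 443 kJ/kg
vapour 79.6→157 °C: 110.68 kJ/kg
Δh = 33.81 + 443 + 110.68 = 587.49 kJ/kg
Q = ṁ·Δh = 262.2 kg/min × 587.49 kJ/kg = 154040 kJ/min
|Q| = 2567.3 kW

Q = 2570 kW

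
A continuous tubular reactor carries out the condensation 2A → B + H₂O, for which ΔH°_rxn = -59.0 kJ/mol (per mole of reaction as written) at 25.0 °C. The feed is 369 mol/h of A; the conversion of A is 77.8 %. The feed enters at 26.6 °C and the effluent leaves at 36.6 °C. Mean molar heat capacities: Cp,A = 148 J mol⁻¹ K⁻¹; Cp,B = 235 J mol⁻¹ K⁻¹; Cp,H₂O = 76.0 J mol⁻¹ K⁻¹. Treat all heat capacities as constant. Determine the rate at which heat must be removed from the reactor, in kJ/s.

Extent of reaction ξ = 0.778 × 369 / 2 = 143.54 mol/h
Reaction term: ξ·ΔH°_rxn = 143.54 × -59.0 = -8468.9 kJ/h
Sensible, feed 26.6→25 °C: -87.379 kJ/h
Outlet flows (mol/h): A 81.918, B 143.54, H₂O 143.54
Sensible, products 25→36.6 °C: 658.48 kJ/h
Q = ΔH = -7897.8 kJ/h = -2.1938 kW
Heat removed = 2.1938 kJ/s

Q_out = 2.19 kJ/s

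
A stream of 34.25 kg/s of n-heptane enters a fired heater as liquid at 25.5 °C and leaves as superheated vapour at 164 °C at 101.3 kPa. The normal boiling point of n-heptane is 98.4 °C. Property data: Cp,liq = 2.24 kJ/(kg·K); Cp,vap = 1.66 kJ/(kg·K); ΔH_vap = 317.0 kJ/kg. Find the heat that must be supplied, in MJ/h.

Q = 72600 MJ/h

liquid 25.5→98.4 °C: 163.3 kJ/kg
vaporisation at 98.4 °C: 317 kJ/kg
vapour 98.4→164 °C: 108.9 kJ/kg
Δh = 163.3 + 317 + 108.9 = 589.19 kJ/kg
Q = ṁ·Δh = 34.25 kg/s × 589.19 kJ/kg = 20180 kJ/s
|Q| = 20180 kW = 72647 MJ/h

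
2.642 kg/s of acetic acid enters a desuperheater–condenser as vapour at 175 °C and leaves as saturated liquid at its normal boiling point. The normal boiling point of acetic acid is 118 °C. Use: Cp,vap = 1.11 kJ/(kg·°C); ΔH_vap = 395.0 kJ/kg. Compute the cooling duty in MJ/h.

Q_c = 4360 MJ/h

vapour 175→118 °C: -63.27 kJ/kg
condensation at 118 °C: -395 kJ/kg
Δh = -63.27 + -395 = -458.27 kJ/kg
Q = ṁ·Δh = 2.642 kg/s × -458.27 kJ/kg = -1210.7 kJ/s
|Q| = 1210.7 kW = 4358.7 MJ/h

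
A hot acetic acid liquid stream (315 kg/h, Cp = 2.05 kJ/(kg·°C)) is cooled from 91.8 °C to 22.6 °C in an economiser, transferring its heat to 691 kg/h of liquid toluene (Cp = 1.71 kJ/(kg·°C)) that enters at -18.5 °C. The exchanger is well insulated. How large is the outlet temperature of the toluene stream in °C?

Heat released by hot stream: Q = 315 × 2.05 × (91.8 − 22.6) = 44686 kJ/h
Energy balance on cold side (adiabatic exchanger): Q = ṁ_c·Cp_c·(T_c,out − T_c,in)
T_c,out = -18.5 + 44686/(691 × 1.71) = 19.318 °C

T_c,out = 19.3 °C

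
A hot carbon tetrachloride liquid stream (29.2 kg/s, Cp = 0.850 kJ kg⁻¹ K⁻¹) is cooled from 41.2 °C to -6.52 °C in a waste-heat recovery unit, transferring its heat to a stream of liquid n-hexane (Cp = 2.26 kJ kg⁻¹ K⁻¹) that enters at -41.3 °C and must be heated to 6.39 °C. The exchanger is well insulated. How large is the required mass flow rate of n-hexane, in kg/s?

ṁ_c = 11.0 kg/s

Heat released by hot stream: Q = 29.2 × 0.850 × (41.2 − -6.52) = 1184.4 kJ/s
Energy balance on cold side (adiabatic exchanger): Q = ṁ_c·Cp_c·(T_c,out − T_c,in)
ṁ_c = 1184.4 / [2.26 × (6.39 − -41.3)] = 10.989 kg/s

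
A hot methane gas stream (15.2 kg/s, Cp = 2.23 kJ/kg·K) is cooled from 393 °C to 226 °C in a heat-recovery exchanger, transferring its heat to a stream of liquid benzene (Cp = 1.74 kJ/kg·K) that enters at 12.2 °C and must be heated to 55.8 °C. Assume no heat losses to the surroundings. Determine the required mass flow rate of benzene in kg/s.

Heat released by hot stream: Q = 15.2 × 2.23 × (393 − 226) = 5660.6 kJ/s
Energy balance on cold side (adiabatic exchanger): Q = ṁ_c·Cp_c·(T_c,out − T_c,in)
ṁ_c = 5660.6 / [1.74 × (55.8 − 12.2)] = 74.616 kg/s

ṁ_c = 74.6 kg/s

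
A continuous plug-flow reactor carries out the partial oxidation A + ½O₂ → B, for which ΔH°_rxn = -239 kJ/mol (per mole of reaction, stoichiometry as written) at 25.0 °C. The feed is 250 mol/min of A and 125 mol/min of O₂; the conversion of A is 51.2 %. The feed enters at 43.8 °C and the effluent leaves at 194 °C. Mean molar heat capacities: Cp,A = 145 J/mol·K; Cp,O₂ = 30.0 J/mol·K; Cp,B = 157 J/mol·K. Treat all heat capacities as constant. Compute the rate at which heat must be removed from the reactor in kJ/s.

Extent of reaction ξ = 0.512 × 250 = 128 mol/min
Reaction term: ξ·ΔH°_rxn = 128 × -239 = -30592 kJ/min
Sensible, feed 43.8→25 °C: -752 kJ/min
Outlet flows (mol/min): A 122, O₂ 61, B 128
Sensible, products 25→194 °C: 6695.1 kJ/min
Q = ΔH = -24649 kJ/min = -410.81 kW
Heat removed = 410.81 kJ/s

Q_out = 411 kJ/s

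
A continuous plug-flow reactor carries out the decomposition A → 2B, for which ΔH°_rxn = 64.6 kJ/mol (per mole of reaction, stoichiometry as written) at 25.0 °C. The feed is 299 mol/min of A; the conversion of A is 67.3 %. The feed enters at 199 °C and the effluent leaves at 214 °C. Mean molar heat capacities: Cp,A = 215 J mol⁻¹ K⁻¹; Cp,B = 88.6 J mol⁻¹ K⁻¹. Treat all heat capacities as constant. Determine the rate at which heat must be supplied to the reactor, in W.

Q_in = 209000 W

Extent of reaction ξ = 0.673 × 299 = 201.23 mol/min
Reaction term: ξ·ΔH°_rxn = 201.23 × 64.6 = 12999 kJ/min
Sensible, feed 199→25 °C: -11186 kJ/min
Outlet flows (mol/min): A 97.773, B 402.45
Sensible, products 25→214 °C: 10712 kJ/min
Q = ΔH = 12526 kJ/min = 208.77 kW
Heat supplied = 208770 W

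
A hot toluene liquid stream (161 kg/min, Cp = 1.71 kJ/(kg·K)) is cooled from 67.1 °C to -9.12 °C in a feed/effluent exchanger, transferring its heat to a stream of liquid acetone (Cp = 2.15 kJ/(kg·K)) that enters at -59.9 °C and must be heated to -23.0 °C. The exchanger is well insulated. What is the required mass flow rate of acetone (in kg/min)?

Heat released by hot stream: Q = 161 × 1.71 × (67.1 − -9.12) = 20984 kJ/min
Energy balance on cold side (adiabatic exchanger): Q = ṁ_c·Cp_c·(T_c,out − T_c,in)
ṁ_c = 20984 / [2.15 × (-23.0 − -59.9)] = 264.5 kg/min

ṁ_c = 265 kg/min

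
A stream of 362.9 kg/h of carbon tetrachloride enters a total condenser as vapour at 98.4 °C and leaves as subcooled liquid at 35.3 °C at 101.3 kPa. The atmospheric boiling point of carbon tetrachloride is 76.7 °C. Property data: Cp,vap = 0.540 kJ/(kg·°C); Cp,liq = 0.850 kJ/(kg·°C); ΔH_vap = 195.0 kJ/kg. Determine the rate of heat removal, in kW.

vapour 98.4→76.7 °C: -11.718 kJ/kg
condensation at 76.7 °C: -195 kJ/kg
liquid 76.7→35.3 °C: -35.19 kJ/kg
Δh = -11.718 + -195 + -35.19 = -241.91 kJ/kg
Q = ṁ·Δh = 362.9 kg/h × -241.91 kJ/kg = -87788 kJ/h
|Q| = 24.386 kW

Q_c = 24.4 kW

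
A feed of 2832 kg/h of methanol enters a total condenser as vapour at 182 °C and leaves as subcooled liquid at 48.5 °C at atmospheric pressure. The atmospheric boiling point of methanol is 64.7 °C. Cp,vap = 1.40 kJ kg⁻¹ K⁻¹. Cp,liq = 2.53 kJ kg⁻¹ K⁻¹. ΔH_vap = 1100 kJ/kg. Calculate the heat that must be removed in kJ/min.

vapour 182→64.7 °C: -164.22 kJ/kg
condensation at 64.7 °C: -1100 kJ/kg
liquid 64.7→48.5 °C: -40.986 kJ/kg
Δh = -164.22 + -1100 + -40.986 = -1305.2 kJ/kg
Q = ṁ·Δh = 2832 kg/h × -1305.2 kJ/kg = -3.6963e+06 kJ/h
|Q| = 1026.8 kW = 61606 kJ/min

Q_c = 61600 kJ/min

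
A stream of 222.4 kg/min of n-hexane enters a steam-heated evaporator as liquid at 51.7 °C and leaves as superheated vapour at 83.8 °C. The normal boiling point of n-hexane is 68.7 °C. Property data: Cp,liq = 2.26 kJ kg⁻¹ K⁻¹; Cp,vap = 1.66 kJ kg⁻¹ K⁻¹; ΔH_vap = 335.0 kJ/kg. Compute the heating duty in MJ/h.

liquid 51.7→68.7 °C: 38.42 kJ/kg
vaporisation at 68.7 °C: 335 kJ/kg
vapour 68.7→83.8 °C: 25.066 kJ/kg
Δh = 38.42 + 335 + 25.066 = 398.49 kJ/kg
Q = ṁ·Δh = 222.4 kg/min × 398.49 kJ/kg = 88623 kJ/min
|Q| = 1477.1 kW = 5317.4 MJ/h

Q = 5320 MJ/h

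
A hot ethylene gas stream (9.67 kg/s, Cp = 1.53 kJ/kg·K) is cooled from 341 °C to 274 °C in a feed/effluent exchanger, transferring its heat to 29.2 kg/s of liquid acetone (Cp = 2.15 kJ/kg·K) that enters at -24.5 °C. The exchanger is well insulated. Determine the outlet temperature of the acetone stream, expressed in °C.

T_c,out = -8.71 °C

Heat released by hot stream: Q = 9.67 × 1.53 × (341 − 274) = 991.27 kJ/s
Energy balance on cold side (adiabatic exchanger): Q = ṁ_c·Cp_c·(T_c,out − T_c,in)
T_c,out = -24.5 + 991.27/(29.2 × 2.15) = -8.7104 °C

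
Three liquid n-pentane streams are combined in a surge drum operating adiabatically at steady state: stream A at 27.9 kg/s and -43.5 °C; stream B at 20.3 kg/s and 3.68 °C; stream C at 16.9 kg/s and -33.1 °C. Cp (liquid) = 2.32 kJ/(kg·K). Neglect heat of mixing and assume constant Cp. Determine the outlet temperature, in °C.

T_out = -26.1 °C

Adiabatic, steady state ⇒ Σ ṁᵢCp,ᵢ(T_out − Tᵢ) = 0
T_out = Σ ṁᵢCp,ᵢTᵢ / Σ ṁᵢCp,ᵢ
      = -3940.1 / 151.03 = -26.088 °C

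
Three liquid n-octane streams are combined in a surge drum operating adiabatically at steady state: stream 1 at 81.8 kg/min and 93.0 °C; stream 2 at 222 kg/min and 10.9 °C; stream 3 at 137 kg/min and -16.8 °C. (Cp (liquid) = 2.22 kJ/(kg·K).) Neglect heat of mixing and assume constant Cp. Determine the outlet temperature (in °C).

Adiabatic, steady state ⇒ Σ ṁᵢCp,ᵢ(T_out − Tᵢ) = 0
T_out = Σ ṁᵢCp,ᵢTᵢ / Σ ṁᵢCp,ᵢ
      = 17151 / 978.58 = 17.526 °C

T_out = 17.5 °C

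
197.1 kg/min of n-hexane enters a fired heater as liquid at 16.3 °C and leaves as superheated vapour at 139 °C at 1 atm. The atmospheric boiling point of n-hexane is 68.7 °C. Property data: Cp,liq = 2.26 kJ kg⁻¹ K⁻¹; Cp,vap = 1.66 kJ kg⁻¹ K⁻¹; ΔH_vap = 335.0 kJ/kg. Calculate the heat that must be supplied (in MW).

liquid 16.3→68.7 °C: 118.42 kJ/kg
vaporisation at 68.7 °C: 335 kJ/kg
vapour 68.7→139 °C: 116.7 kJ/kg
Δh = 118.42 + 335 + 116.7 = 570.12 kJ/kg
Q = ṁ·Δh = 197.1 kg/min × 570.12 kJ/kg = 112370 kJ/min
|Q| = 1872.9 kW = 1.8729 MW

Q = 1.87 MW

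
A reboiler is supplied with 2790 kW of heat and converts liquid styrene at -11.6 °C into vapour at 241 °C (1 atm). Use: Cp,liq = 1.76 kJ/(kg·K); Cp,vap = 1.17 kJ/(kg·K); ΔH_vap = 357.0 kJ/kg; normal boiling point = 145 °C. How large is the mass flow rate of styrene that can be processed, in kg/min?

Δh = 1.76×(145−-11.6) + 357.0 + 1.17×(241−145) = 744.94 kJ/kg
Q = 2790 kW = 2790 kJ/s = 167400 kJ/min
ṁ = Q/Δh = 167400 / 744.94 = 224.72 kg/min

ṁ = 225 kg/min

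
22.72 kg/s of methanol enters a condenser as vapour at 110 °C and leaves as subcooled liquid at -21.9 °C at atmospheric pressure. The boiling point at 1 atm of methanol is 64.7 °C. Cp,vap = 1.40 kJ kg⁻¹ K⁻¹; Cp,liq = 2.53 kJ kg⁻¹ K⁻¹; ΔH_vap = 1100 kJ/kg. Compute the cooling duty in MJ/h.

vapour 110→64.7 °C: -63.42 kJ/kg
condensation at 64.7 °C: -1100 kJ/kg
liquid 64.7→-21.9 °C: -219.1 kJ/kg
Δh = -63.42 + -1100 + -219.1 = -1382.5 kJ/kg
Q = ṁ·Δh = 22.72 kg/s × -1382.5 kJ/kg = -31411 kJ/s
|Q| = 31411 kW = 113080 MJ/h

Q_c = 113000 MJ/h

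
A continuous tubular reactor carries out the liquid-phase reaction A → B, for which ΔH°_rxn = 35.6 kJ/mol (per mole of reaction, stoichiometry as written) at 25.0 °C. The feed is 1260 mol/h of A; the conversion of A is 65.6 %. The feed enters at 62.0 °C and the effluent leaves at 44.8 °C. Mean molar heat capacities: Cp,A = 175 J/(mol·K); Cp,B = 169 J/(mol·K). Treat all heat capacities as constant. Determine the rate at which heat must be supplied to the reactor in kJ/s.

Q_in = 7.09 kJ/s

Extent of reaction ξ = 0.656 × 1260 = 826.56 mol/h
Reaction term: ξ·ΔH°_rxn = 826.56 × 35.6 = 29426 kJ/h
Sensible, feed 62.0→25 °C: -8158.5 kJ/h
Outlet flows (mol/h): A 433.44, B 826.56
Sensible, products 25→44.8 °C: 4267.7 kJ/h
Q = ΔH = 25535 kJ/h = 7.093 kW
Heat supplied = 7.093 kJ/s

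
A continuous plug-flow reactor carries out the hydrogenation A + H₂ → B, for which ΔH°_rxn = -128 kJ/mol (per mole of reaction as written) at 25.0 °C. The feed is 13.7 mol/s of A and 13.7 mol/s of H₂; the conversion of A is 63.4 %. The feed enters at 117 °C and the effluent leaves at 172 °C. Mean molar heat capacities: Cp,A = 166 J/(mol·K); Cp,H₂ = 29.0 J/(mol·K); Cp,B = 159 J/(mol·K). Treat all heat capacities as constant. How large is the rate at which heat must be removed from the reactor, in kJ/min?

Extent of reaction ξ = 0.634 × 13.7 = 8.6858 mol/s
Reaction term: ξ·ΔH°_rxn = 8.6858 × -128 = -1111.8 kJ/s
Sensible, feed 117→25 °C: -245.78 kJ/s
Outlet flows (mol/s): A 5.0142, H₂ 5.0142, B 8.6858
Sensible, products 25→172 °C: 346.75 kJ/s
Q = ΔH = -1010.8 kJ/s = -1010.8 kW
Heat removed = 60649 kJ/min

Q_out = 60600 kJ/min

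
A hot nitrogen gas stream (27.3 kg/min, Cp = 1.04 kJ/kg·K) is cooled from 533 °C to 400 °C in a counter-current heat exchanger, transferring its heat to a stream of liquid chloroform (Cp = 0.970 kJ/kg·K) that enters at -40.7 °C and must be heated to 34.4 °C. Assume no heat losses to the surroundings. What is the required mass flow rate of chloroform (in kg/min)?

ṁ_c = 51.8 kg/min

Heat released by hot stream: Q = 27.3 × 1.04 × (533 − 400) = 3776.1 kJ/min
Energy balance on cold side (adiabatic exchanger): Q = ṁ_c·Cp_c·(T_c,out − T_c,in)
ṁ_c = 3776.1 / [0.970 × (34.4 − -40.7)] = 51.837 kg/min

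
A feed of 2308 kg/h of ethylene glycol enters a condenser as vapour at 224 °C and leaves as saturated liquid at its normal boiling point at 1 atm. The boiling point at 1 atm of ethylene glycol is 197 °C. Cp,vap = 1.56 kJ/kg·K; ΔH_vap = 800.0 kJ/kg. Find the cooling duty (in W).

Q_c = 540000 W

vapour 224→197 °C: -42.12 kJ/kg
condensation at 197 °C: -800 kJ/kg
Δh = -42.12 + -800 = -842.12 kJ/kg
Q = ṁ·Δh = 2308 kg/h × -842.12 kJ/kg = -1.9436e+06 kJ/h
|Q| = 539.89 kW = 539890 W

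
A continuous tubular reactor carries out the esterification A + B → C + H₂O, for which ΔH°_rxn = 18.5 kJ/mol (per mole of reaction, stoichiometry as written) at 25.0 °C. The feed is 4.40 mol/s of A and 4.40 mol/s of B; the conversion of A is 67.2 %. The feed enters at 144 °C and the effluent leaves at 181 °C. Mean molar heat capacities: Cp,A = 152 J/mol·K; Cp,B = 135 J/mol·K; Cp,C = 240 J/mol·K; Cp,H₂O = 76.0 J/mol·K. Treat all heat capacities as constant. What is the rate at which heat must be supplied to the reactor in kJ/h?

Q_in = 413000 kJ/h

Extent of reaction ξ = 0.672 × 4.40 = 2.9568 mol/s
Reaction term: ξ·ΔH°_rxn = 2.9568 × 18.5 = 54.701 kJ/s
Sensible, feed 144→25 °C: -150.27 kJ/s
Outlet flows (mol/s): A 1.4432, B 1.4432, C 2.9568, H₂O 2.9568
Sensible, products 25→181 °C: 210.37 kJ/s
Q = ΔH = 114.8 kJ/s = 114.8 kW
Heat supplied = 413280 kJ/h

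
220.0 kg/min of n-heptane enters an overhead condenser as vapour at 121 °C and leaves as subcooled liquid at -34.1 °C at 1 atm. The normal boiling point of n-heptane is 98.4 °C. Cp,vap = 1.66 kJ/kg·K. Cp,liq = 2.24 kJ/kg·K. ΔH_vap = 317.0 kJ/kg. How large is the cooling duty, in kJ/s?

Q_c = 2390 kJ/s

vapour 121→98.4 °C: -37.516 kJ/kg
condensation at 98.4 °C: -317 kJ/kg
liquid 98.4→-34.1 °C: -296.8 kJ/kg
Δh = -37.516 + -317 + -296.8 = -651.32 kJ/kg
Q = ṁ·Δh = 220.0 kg/min × -651.32 kJ/kg = -143290 kJ/min
|Q| = 2388.2 kW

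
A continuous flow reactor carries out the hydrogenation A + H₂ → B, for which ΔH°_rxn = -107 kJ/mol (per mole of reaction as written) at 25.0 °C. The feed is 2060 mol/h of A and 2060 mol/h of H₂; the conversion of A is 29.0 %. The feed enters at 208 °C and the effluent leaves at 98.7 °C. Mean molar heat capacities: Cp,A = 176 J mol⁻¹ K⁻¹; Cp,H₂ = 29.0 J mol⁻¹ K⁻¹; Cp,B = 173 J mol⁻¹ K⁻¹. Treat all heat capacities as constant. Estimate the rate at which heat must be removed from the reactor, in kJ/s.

Q_out = 31.0 kJ/s

Extent of reaction ξ = 0.290 × 2060 = 597.4 mol/h
Reaction term: ξ·ΔH°_rxn = 597.4 × -107 = -63922 kJ/h
Sensible, feed 208→25 °C: -77281 kJ/h
Outlet flows (mol/h): A 1462.6, H₂ 1462.6, B 597.4
Sensible, products 25→98.7 °C: 29715 kJ/h
Q = ΔH = -111490 kJ/h = -30.969 kW
Heat removed = 30.969 kJ/s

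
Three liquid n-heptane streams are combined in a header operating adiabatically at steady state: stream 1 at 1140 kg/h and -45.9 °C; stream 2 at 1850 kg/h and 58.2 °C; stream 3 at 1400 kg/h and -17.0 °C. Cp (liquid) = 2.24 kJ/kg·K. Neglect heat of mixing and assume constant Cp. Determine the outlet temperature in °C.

Adiabatic, steady state ⇒ Σ ṁᵢCp,ᵢ(T_out − Tᵢ) = 0
Σ ṁᵢCp,ᵢTᵢ = 1140×2.24×-45.9 + 1850×2.24×58.2 + 1400×2.24×-17.0 = 70659
Σ ṁᵢCp,ᵢ = 1140×2.24 + 1850×2.24 + 1400×2.24 = 9833.6
T_out = 70659 / 9833.6 = 7.1854 °C

T_out = 7.19 °C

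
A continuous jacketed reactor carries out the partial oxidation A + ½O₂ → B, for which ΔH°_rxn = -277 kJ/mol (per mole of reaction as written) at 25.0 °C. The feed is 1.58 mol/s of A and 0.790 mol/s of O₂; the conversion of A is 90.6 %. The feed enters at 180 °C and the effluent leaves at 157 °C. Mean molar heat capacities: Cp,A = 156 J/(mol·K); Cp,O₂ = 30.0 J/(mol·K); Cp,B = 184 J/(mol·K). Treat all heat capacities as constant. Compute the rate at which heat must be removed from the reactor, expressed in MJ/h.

Q_out = 1440 MJ/h

Extent of reaction ξ = 0.906 × 1.58 = 1.4315 mol/s
Reaction term: ξ·ΔH°_rxn = 1.4315 × -277 = -396.52 kJ/s
Sensible, feed 180→25 °C: -41.878 kJ/s
Outlet flows (mol/s): A 0.14852, O₂ 0.07426, B 1.4315
Sensible, products 25→157 °C: 38.12 kJ/s
Q = ΔH = -400.28 kJ/s = -400.28 kW
Heat removed = 1441 MJ/h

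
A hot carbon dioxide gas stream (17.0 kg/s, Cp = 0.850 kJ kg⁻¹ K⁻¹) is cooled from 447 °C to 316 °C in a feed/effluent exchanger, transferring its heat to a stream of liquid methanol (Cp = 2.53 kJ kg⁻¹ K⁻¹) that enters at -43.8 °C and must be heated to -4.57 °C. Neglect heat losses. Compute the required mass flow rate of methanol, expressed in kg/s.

ṁ_c = 19.1 kg/s

Heat released by hot stream: Q = 17.0 × 0.850 × (447 − 316) = 1892.9 kJ/s
Energy balance on cold side (adiabatic exchanger): Q = ṁ_c·Cp_c·(T_c,out − T_c,in)
ṁ_c = 1892.9 / [2.53 × (-4.57 − -43.8)] = 19.072 kg/s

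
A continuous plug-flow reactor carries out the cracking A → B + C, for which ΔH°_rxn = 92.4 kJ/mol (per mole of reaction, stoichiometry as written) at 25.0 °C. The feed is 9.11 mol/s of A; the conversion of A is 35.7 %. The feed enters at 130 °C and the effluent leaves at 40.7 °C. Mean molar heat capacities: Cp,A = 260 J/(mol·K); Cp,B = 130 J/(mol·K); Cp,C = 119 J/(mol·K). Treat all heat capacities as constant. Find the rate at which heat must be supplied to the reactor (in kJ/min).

Extent of reaction ξ = 0.357 × 9.11 = 3.2523 mol/s
Reaction term: ξ·ΔH°_rxn = 3.2523 × 92.4 = 300.51 kJ/s
Sensible, feed 130→25 °C: -248.7 kJ/s
Outlet flows (mol/s): A 5.8577, B 3.2523, C 3.2523
Sensible, products 25→40.7 °C: 36.625 kJ/s
Q = ΔH = 88.432 kJ/s = 88.432 kW
Heat supplied = 5305.9 kJ/min

Q_in = 5310 kJ/min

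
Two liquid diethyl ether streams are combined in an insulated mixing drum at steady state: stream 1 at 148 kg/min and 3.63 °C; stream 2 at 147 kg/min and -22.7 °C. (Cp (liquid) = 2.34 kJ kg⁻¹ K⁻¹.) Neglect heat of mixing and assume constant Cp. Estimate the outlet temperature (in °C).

Adiabatic, steady state ⇒ Σ ṁᵢCp,ᵢ(T_out − Tᵢ) = 0
Σ ṁᵢCp,ᵢTᵢ = 148×2.34×3.63 + 147×2.34×-22.7 = -6551.2
Σ ṁᵢCp,ᵢ = 148×2.34 + 147×2.34 = 690.3
T_out = -6551.2 / 690.3 = -9.4904 °C

T_out = -9.49 °C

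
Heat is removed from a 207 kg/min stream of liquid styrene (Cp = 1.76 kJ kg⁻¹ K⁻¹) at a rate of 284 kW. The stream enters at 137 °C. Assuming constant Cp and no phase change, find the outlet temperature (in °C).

Q = 284 kW = 17040 kJ/min
ΔT = Q/(ṁ·Cp) = 17040/(207×1.76) = 46.772 K
T_out = 137 − 46.772 = 90.228 °C

T_out = 90.2 °C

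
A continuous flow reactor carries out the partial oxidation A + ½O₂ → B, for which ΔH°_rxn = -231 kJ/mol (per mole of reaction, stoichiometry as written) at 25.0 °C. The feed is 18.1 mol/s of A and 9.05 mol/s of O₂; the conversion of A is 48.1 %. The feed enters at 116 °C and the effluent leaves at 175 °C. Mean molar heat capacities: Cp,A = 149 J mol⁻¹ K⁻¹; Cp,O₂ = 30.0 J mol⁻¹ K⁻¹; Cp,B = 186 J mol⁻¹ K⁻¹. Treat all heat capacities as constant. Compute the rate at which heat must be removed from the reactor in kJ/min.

Q_out = 108000 kJ/min

Extent of reaction ξ = 0.481 × 18.1 = 8.7061 mol/s
Reaction term: ξ·ΔH°_rxn = 8.7061 × -231 = -2011.1 kJ/s
Sensible, feed 116→25 °C: -270.12 kJ/s
Outlet flows (mol/s): A 9.3939, O₂ 4.697, B 8.7061
Sensible, products 25→175 °C: 473.99 kJ/s
Q = ΔH = -1807.2 kJ/s = -1807.2 kW
Heat removed = 108430 kJ/min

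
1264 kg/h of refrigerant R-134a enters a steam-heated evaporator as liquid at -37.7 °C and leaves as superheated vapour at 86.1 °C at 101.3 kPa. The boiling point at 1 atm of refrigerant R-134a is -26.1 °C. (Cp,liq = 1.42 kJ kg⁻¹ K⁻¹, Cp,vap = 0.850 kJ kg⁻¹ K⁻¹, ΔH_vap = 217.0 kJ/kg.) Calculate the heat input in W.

liquid -37.7→-26.1 °C: 16.472 kJ/kg
vaporisation at -26.1 °C: 217 kJ/kg
vapour -26.1→86.1 °C: 95.37 kJ/kg
Δh = 16.472 + 217 + 95.37 = 328.84 kJ/kg
Q = ṁ·Δh = 1264 kg/h × 328.84 kJ/kg = 415660 kJ/h
|Q| = 115.46 kW = 115460 W

Q = 115000 W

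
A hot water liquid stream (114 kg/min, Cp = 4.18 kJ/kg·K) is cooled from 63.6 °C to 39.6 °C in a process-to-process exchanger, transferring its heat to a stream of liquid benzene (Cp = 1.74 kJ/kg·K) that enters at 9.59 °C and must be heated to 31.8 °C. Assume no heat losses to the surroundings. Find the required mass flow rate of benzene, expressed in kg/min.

Heat released by hot stream: Q = 114 × 4.18 × (63.6 − 39.6) = 11436 kJ/min
Energy balance on cold side (adiabatic exchanger): Q = ṁ_c·Cp_c·(T_c,out − T_c,in)
ṁ_c = 11436 / [1.74 × (31.8 − 9.59)] = 295.93 kg/min

ṁ_c = 296 kg/min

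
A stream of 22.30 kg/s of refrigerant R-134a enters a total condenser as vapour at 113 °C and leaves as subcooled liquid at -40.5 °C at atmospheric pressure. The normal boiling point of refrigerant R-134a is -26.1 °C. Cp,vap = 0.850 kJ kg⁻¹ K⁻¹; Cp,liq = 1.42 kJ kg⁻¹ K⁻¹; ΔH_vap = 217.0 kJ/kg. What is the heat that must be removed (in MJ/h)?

Q_c = 28600 MJ/h

vapour 113→-26.1 °C: -118.23 kJ/kg
condensation at -26.1 °C: -217 kJ/kg
liquid -26.1→-40.5 °C: -20.448 kJ/kg
Δh = -118.23 + -217 + -20.448 = -355.68 kJ/kg
Q = ṁ·Δh = 22.30 kg/s × -355.68 kJ/kg = -7931.7 kJ/s
|Q| = 7931.7 kW = 28554 MJ/h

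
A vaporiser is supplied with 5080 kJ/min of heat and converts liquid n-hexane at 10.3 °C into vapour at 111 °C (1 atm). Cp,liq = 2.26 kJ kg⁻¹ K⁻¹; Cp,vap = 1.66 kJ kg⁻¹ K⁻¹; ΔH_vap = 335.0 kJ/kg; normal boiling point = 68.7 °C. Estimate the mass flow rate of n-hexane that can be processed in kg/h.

ṁ = 567 kg/h

Δh = 2.26×(68.7−10.3) + 335.0 + 1.66×(111−68.7) = 537.2 kJ/kg
Q = 5080 kJ/min = 84.667 kJ/s = 304800 kJ/h
ṁ = Q/Δh = 304800 / 537.2 = 567.38 kg/h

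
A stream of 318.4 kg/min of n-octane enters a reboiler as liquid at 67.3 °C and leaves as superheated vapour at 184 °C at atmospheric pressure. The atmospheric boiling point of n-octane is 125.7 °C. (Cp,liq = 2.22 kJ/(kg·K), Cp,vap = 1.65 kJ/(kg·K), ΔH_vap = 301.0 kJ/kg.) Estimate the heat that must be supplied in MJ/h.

liquid 67.3→125.7 °C: 129.65 kJ/kg
vaporisation at 125.7 °C: 301 kJ/kg
vapour 125.7→184 °C: 96.195 kJ/kg
Δh = 129.65 + 301 + 96.195 = 526.84 kJ/kg
Q = ṁ·Δh = 318.4 kg/min × 526.84 kJ/kg = 167750 kJ/min
|Q| = 2795.8 kW = 10065 MJ/h

Q = 10100 MJ/h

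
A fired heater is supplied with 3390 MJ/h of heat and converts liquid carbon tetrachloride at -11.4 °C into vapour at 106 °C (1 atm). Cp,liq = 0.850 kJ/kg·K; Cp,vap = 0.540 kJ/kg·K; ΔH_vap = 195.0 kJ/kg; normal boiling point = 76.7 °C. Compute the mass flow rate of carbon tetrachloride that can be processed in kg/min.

Δh = 0.850×(76.7−-11.4) + 195.0 + 0.540×(106−76.7) = 285.71 kJ/kg
Q = 3390 MJ/h = 941.67 kJ/s = 56500 kJ/min
ṁ = Q/Δh = 56500 / 285.71 = 197.76 kg/min

ṁ = 198 kg/min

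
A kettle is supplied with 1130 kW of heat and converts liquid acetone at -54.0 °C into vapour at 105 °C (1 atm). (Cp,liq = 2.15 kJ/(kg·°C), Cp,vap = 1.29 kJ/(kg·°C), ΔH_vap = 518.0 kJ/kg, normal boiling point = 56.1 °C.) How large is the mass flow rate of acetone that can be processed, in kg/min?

ṁ = 82.9 kg/min

Δh = 2.15×(56.1−-54.0) + 518.0 + 1.29×(105−56.1) = 817.8 kJ/kg
Q = 1130 kW = 1130 kJ/s = 67800 kJ/min
ṁ = Q/Δh = 67800 / 817.8 = 82.906 kg/min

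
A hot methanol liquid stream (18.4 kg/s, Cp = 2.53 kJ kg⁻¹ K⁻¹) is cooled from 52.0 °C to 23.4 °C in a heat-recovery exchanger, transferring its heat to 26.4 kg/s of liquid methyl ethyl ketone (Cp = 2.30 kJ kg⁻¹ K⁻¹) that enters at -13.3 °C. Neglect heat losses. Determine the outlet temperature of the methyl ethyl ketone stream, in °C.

T_c,out = 8.63 °C

Heat released by hot stream: Q = 18.4 × 2.53 × (52.0 − 23.4) = 1331.4 kJ/s
Energy balance on cold side (adiabatic exchanger): Q = ṁ_c·Cp_c·(T_c,out − T_c,in)
T_c,out = -13.3 + 1331.4/(26.4 × 2.30) = 8.6267 °C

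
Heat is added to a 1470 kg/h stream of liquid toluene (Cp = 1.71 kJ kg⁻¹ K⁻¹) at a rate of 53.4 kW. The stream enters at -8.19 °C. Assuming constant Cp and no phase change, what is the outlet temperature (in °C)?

Q = 53.4 kW = 192240 kJ/h
ΔT = Q/(ṁ·Cp) = 192240/(1470×1.71) = 76.477 K
T_out = -8.19 + 76.477 = 68.287 °C

T_out = 68.3 °C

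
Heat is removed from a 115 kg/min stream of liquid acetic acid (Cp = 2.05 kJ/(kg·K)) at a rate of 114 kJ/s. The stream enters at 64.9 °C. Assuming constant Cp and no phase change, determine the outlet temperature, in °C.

T_out = 35.9 °C

Q = 114 kJ/s = 6840 kJ/min
ΔT = Q/(ṁ·Cp) = 6840/(115×2.05) = 29.014 K
T_out = 64.9 − 29.014 = 35.886 °C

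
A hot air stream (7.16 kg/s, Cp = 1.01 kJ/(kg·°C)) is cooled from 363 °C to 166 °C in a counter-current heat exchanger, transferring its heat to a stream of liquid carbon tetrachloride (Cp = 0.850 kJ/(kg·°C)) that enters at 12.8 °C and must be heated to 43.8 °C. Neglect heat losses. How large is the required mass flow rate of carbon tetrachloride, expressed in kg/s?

ṁ_c = 54.1 kg/s

Heat released by hot stream: Q = 7.16 × 1.01 × (363 − 166) = 1424.6 kJ/s
Energy balance on cold side (adiabatic exchanger): Q = ṁ_c·Cp_c·(T_c,out − T_c,in)
ṁ_c = 1424.6 / [0.850 × (43.8 − 12.8)] = 54.065 kg/s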